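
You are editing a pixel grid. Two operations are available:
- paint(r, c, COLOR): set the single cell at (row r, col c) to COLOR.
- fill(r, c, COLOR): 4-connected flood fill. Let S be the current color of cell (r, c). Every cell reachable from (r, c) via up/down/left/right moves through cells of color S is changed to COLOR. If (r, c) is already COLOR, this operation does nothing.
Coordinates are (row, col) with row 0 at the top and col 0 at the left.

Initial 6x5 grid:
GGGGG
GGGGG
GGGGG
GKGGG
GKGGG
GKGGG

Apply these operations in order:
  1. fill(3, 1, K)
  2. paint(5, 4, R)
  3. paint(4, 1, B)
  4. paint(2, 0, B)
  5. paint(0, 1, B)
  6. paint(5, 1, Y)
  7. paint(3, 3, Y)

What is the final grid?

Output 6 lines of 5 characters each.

Answer: GBGGG
GGGGG
BGGGG
GKGYG
GBGGG
GYGGR

Derivation:
After op 1 fill(3,1,K) [0 cells changed]:
GGGGG
GGGGG
GGGGG
GKGGG
GKGGG
GKGGG
After op 2 paint(5,4,R):
GGGGG
GGGGG
GGGGG
GKGGG
GKGGG
GKGGR
After op 3 paint(4,1,B):
GGGGG
GGGGG
GGGGG
GKGGG
GBGGG
GKGGR
After op 4 paint(2,0,B):
GGGGG
GGGGG
BGGGG
GKGGG
GBGGG
GKGGR
After op 5 paint(0,1,B):
GBGGG
GGGGG
BGGGG
GKGGG
GBGGG
GKGGR
After op 6 paint(5,1,Y):
GBGGG
GGGGG
BGGGG
GKGGG
GBGGG
GYGGR
After op 7 paint(3,3,Y):
GBGGG
GGGGG
BGGGG
GKGYG
GBGGG
GYGGR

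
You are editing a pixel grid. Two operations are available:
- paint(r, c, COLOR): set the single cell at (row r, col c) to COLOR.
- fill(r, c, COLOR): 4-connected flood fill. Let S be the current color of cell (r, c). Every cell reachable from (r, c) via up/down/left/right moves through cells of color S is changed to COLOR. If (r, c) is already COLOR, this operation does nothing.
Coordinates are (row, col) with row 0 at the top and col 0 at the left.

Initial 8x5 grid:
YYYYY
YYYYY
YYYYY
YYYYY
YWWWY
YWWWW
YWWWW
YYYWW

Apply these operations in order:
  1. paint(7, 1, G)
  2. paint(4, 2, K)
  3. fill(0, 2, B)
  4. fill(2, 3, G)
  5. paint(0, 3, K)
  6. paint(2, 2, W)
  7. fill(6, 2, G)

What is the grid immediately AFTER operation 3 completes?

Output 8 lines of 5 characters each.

After op 1 paint(7,1,G):
YYYYY
YYYYY
YYYYY
YYYYY
YWWWY
YWWWW
YWWWW
YGYWW
After op 2 paint(4,2,K):
YYYYY
YYYYY
YYYYY
YYYYY
YWKWY
YWWWW
YWWWW
YGYWW
After op 3 fill(0,2,B) [25 cells changed]:
BBBBB
BBBBB
BBBBB
BBBBB
BWKWB
BWWWW
BWWWW
BGYWW

Answer: BBBBB
BBBBB
BBBBB
BBBBB
BWKWB
BWWWW
BWWWW
BGYWW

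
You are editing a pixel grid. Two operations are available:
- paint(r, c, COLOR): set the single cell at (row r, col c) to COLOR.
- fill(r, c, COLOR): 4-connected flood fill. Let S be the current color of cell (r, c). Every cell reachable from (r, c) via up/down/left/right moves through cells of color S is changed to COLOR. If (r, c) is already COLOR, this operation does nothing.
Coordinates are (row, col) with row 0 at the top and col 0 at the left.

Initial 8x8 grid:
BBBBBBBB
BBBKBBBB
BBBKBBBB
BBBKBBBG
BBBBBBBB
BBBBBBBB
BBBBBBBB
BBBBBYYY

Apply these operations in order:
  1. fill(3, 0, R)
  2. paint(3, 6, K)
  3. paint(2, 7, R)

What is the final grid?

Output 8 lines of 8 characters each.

After op 1 fill(3,0,R) [57 cells changed]:
RRRRRRRR
RRRKRRRR
RRRKRRRR
RRRKRRRG
RRRRRRRR
RRRRRRRR
RRRRRRRR
RRRRRYYY
After op 2 paint(3,6,K):
RRRRRRRR
RRRKRRRR
RRRKRRRR
RRRKRRKG
RRRRRRRR
RRRRRRRR
RRRRRRRR
RRRRRYYY
After op 3 paint(2,7,R):
RRRRRRRR
RRRKRRRR
RRRKRRRR
RRRKRRKG
RRRRRRRR
RRRRRRRR
RRRRRRRR
RRRRRYYY

Answer: RRRRRRRR
RRRKRRRR
RRRKRRRR
RRRKRRKG
RRRRRRRR
RRRRRRRR
RRRRRRRR
RRRRRYYY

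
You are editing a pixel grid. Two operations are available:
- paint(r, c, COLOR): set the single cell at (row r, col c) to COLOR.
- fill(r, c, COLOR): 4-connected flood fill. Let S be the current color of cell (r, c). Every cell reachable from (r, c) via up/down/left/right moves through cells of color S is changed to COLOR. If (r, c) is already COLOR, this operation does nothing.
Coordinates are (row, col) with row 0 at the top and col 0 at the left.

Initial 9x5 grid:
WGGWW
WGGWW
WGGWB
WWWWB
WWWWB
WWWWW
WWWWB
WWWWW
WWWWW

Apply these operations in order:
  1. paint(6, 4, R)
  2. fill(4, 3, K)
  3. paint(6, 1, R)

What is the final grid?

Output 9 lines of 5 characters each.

After op 1 paint(6,4,R):
WGGWW
WGGWW
WGGWB
WWWWB
WWWWB
WWWWW
WWWWR
WWWWW
WWWWW
After op 2 fill(4,3,K) [35 cells changed]:
KGGKK
KGGKK
KGGKB
KKKKB
KKKKB
KKKKK
KKKKR
KKKKK
KKKKK
After op 3 paint(6,1,R):
KGGKK
KGGKK
KGGKB
KKKKB
KKKKB
KKKKK
KRKKR
KKKKK
KKKKK

Answer: KGGKK
KGGKK
KGGKB
KKKKB
KKKKB
KKKKK
KRKKR
KKKKK
KKKKK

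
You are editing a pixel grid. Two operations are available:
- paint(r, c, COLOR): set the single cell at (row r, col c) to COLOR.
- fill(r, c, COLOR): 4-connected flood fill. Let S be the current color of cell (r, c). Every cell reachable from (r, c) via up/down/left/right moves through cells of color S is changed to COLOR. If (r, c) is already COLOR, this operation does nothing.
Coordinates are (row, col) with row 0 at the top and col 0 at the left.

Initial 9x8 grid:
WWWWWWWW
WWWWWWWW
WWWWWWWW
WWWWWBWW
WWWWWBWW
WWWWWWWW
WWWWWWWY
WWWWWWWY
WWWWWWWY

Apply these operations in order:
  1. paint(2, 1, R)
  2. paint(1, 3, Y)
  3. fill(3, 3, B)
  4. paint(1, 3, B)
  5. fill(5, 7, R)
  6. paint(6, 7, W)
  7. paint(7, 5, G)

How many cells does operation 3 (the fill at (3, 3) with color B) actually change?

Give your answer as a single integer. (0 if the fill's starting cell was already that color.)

After op 1 paint(2,1,R):
WWWWWWWW
WWWWWWWW
WRWWWWWW
WWWWWBWW
WWWWWBWW
WWWWWWWW
WWWWWWWY
WWWWWWWY
WWWWWWWY
After op 2 paint(1,3,Y):
WWWWWWWW
WWWYWWWW
WRWWWWWW
WWWWWBWW
WWWWWBWW
WWWWWWWW
WWWWWWWY
WWWWWWWY
WWWWWWWY
After op 3 fill(3,3,B) [65 cells changed]:
BBBBBBBB
BBBYBBBB
BRBBBBBB
BBBBBBBB
BBBBBBBB
BBBBBBBB
BBBBBBBY
BBBBBBBY
BBBBBBBY

Answer: 65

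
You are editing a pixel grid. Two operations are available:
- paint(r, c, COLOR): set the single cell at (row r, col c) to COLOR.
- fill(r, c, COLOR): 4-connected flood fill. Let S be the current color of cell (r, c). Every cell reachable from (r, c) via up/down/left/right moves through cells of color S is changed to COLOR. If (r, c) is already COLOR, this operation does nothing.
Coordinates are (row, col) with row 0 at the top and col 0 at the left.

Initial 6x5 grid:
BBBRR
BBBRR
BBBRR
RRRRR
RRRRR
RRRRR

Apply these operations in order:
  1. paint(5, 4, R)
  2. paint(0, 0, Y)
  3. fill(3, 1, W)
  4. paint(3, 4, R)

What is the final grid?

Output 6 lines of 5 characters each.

After op 1 paint(5,4,R):
BBBRR
BBBRR
BBBRR
RRRRR
RRRRR
RRRRR
After op 2 paint(0,0,Y):
YBBRR
BBBRR
BBBRR
RRRRR
RRRRR
RRRRR
After op 3 fill(3,1,W) [21 cells changed]:
YBBWW
BBBWW
BBBWW
WWWWW
WWWWW
WWWWW
After op 4 paint(3,4,R):
YBBWW
BBBWW
BBBWW
WWWWR
WWWWW
WWWWW

Answer: YBBWW
BBBWW
BBBWW
WWWWR
WWWWW
WWWWW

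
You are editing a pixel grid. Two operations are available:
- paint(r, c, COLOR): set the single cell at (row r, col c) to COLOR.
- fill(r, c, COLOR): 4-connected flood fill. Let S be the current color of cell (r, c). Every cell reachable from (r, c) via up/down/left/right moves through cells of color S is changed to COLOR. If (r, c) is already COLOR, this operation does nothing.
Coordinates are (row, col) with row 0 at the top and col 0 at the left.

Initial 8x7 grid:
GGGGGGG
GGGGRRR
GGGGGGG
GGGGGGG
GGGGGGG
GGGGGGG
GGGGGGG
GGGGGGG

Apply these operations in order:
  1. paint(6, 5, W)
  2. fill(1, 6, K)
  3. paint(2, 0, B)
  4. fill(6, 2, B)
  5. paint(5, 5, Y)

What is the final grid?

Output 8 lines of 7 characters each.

Answer: BBBBBBB
BBBBKKK
BBBBBBB
BBBBBBB
BBBBBBB
BBBBBYB
BBBBBWB
BBBBBBB

Derivation:
After op 1 paint(6,5,W):
GGGGGGG
GGGGRRR
GGGGGGG
GGGGGGG
GGGGGGG
GGGGGGG
GGGGGWG
GGGGGGG
After op 2 fill(1,6,K) [3 cells changed]:
GGGGGGG
GGGGKKK
GGGGGGG
GGGGGGG
GGGGGGG
GGGGGGG
GGGGGWG
GGGGGGG
After op 3 paint(2,0,B):
GGGGGGG
GGGGKKK
BGGGGGG
GGGGGGG
GGGGGGG
GGGGGGG
GGGGGWG
GGGGGGG
After op 4 fill(6,2,B) [51 cells changed]:
BBBBBBB
BBBBKKK
BBBBBBB
BBBBBBB
BBBBBBB
BBBBBBB
BBBBBWB
BBBBBBB
After op 5 paint(5,5,Y):
BBBBBBB
BBBBKKK
BBBBBBB
BBBBBBB
BBBBBBB
BBBBBYB
BBBBBWB
BBBBBBB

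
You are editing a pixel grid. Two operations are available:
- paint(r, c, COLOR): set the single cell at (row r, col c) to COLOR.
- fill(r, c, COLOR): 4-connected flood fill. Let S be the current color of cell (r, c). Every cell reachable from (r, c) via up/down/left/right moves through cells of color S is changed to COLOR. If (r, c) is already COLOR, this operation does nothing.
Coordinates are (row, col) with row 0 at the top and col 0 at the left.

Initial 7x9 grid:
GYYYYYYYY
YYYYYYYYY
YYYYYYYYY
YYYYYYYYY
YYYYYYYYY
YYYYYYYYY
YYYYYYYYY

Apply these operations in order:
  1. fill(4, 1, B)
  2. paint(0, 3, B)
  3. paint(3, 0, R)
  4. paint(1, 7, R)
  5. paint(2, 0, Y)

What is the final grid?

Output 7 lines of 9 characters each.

Answer: GBBBBBBBB
BBBBBBBRB
YBBBBBBBB
RBBBBBBBB
BBBBBBBBB
BBBBBBBBB
BBBBBBBBB

Derivation:
After op 1 fill(4,1,B) [62 cells changed]:
GBBBBBBBB
BBBBBBBBB
BBBBBBBBB
BBBBBBBBB
BBBBBBBBB
BBBBBBBBB
BBBBBBBBB
After op 2 paint(0,3,B):
GBBBBBBBB
BBBBBBBBB
BBBBBBBBB
BBBBBBBBB
BBBBBBBBB
BBBBBBBBB
BBBBBBBBB
After op 3 paint(3,0,R):
GBBBBBBBB
BBBBBBBBB
BBBBBBBBB
RBBBBBBBB
BBBBBBBBB
BBBBBBBBB
BBBBBBBBB
After op 4 paint(1,7,R):
GBBBBBBBB
BBBBBBBRB
BBBBBBBBB
RBBBBBBBB
BBBBBBBBB
BBBBBBBBB
BBBBBBBBB
After op 5 paint(2,0,Y):
GBBBBBBBB
BBBBBBBRB
YBBBBBBBB
RBBBBBBBB
BBBBBBBBB
BBBBBBBBB
BBBBBBBBB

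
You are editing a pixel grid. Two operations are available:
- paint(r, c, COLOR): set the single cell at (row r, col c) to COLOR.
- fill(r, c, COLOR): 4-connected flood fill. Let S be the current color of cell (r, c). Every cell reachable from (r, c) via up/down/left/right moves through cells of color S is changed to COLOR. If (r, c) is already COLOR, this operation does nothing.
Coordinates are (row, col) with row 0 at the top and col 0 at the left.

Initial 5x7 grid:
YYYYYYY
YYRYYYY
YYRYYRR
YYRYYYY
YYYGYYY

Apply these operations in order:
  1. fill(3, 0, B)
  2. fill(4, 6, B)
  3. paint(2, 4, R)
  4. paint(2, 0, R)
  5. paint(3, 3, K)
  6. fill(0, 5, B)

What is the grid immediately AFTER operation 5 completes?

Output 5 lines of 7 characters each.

After op 1 fill(3,0,B) [29 cells changed]:
BBBBBBB
BBRBBBB
BBRBBRR
BBRBBBB
BBBGBBB
After op 2 fill(4,6,B) [0 cells changed]:
BBBBBBB
BBRBBBB
BBRBBRR
BBRBBBB
BBBGBBB
After op 3 paint(2,4,R):
BBBBBBB
BBRBBBB
BBRBRRR
BBRBBBB
BBBGBBB
After op 4 paint(2,0,R):
BBBBBBB
BBRBBBB
RBRBRRR
BBRBBBB
BBBGBBB
After op 5 paint(3,3,K):
BBBBBBB
BBRBBBB
RBRBRRR
BBRKBBB
BBBGBBB

Answer: BBBBBBB
BBRBBBB
RBRBRRR
BBRKBBB
BBBGBBB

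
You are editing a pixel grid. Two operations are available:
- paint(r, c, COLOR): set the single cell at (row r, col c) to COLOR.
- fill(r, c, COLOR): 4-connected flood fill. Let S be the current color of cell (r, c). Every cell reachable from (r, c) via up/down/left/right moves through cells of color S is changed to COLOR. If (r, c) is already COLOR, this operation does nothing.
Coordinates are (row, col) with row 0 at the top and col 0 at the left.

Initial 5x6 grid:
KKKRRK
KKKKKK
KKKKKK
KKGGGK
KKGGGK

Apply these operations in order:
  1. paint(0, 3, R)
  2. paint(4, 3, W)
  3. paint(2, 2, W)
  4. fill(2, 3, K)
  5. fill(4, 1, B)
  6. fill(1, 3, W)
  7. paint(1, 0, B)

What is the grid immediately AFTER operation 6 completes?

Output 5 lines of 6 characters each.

After op 1 paint(0,3,R):
KKKRRK
KKKKKK
KKKKKK
KKGGGK
KKGGGK
After op 2 paint(4,3,W):
KKKRRK
KKKKKK
KKKKKK
KKGGGK
KKGWGK
After op 3 paint(2,2,W):
KKKRRK
KKKKKK
KKWKKK
KKGGGK
KKGWGK
After op 4 fill(2,3,K) [0 cells changed]:
KKKRRK
KKKKKK
KKWKKK
KKGGGK
KKGWGK
After op 5 fill(4,1,B) [21 cells changed]:
BBBRRB
BBBBBB
BBWBBB
BBGGGB
BBGWGB
After op 6 fill(1,3,W) [21 cells changed]:
WWWRRW
WWWWWW
WWWWWW
WWGGGW
WWGWGW

Answer: WWWRRW
WWWWWW
WWWWWW
WWGGGW
WWGWGW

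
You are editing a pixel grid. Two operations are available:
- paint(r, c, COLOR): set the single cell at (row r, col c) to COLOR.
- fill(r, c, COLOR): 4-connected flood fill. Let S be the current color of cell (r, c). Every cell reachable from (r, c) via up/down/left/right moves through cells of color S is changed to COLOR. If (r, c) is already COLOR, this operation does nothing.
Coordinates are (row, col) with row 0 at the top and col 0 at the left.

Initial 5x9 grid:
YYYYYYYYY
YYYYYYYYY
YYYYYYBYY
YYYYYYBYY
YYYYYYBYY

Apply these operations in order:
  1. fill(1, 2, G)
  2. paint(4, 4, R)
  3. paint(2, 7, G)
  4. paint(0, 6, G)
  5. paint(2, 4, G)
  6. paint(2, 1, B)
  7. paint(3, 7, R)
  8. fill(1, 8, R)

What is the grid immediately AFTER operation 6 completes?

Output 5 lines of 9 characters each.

After op 1 fill(1,2,G) [42 cells changed]:
GGGGGGGGG
GGGGGGGGG
GGGGGGBGG
GGGGGGBGG
GGGGGGBGG
After op 2 paint(4,4,R):
GGGGGGGGG
GGGGGGGGG
GGGGGGBGG
GGGGGGBGG
GGGGRGBGG
After op 3 paint(2,7,G):
GGGGGGGGG
GGGGGGGGG
GGGGGGBGG
GGGGGGBGG
GGGGRGBGG
After op 4 paint(0,6,G):
GGGGGGGGG
GGGGGGGGG
GGGGGGBGG
GGGGGGBGG
GGGGRGBGG
After op 5 paint(2,4,G):
GGGGGGGGG
GGGGGGGGG
GGGGGGBGG
GGGGGGBGG
GGGGRGBGG
After op 6 paint(2,1,B):
GGGGGGGGG
GGGGGGGGG
GBGGGGBGG
GGGGGGBGG
GGGGRGBGG

Answer: GGGGGGGGG
GGGGGGGGG
GBGGGGBGG
GGGGGGBGG
GGGGRGBGG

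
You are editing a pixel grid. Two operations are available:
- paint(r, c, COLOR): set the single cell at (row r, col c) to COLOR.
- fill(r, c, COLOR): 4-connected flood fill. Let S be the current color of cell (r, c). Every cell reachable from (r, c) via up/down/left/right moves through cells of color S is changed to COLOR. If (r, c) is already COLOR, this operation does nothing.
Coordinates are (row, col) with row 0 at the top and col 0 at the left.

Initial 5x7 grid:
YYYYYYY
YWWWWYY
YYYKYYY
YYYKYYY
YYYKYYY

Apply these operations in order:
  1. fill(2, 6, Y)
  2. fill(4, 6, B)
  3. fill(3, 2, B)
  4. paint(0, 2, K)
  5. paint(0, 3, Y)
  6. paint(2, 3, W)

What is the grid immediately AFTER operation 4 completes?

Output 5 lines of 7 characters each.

Answer: BBKBBBB
BWWWWBB
BBBKBBB
BBBKBBB
BBBKBBB

Derivation:
After op 1 fill(2,6,Y) [0 cells changed]:
YYYYYYY
YWWWWYY
YYYKYYY
YYYKYYY
YYYKYYY
After op 2 fill(4,6,B) [28 cells changed]:
BBBBBBB
BWWWWBB
BBBKBBB
BBBKBBB
BBBKBBB
After op 3 fill(3,2,B) [0 cells changed]:
BBBBBBB
BWWWWBB
BBBKBBB
BBBKBBB
BBBKBBB
After op 4 paint(0,2,K):
BBKBBBB
BWWWWBB
BBBKBBB
BBBKBBB
BBBKBBB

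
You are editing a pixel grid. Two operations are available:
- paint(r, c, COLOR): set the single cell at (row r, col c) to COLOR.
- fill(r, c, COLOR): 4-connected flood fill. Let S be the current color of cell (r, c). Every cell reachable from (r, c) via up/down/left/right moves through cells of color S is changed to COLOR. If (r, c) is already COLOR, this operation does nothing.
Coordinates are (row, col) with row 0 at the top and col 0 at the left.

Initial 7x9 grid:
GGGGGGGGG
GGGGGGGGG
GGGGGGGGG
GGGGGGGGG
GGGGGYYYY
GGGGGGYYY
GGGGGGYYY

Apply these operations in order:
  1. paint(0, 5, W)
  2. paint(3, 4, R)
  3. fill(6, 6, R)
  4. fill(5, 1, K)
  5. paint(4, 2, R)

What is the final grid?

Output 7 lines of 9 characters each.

Answer: KKKKKWKKK
KKKKKKKKK
KKKKKKKKK
KKKKRKKKK
KKRKKRRRR
KKKKKKRRR
KKKKKKRRR

Derivation:
After op 1 paint(0,5,W):
GGGGGWGGG
GGGGGGGGG
GGGGGGGGG
GGGGGGGGG
GGGGGYYYY
GGGGGGYYY
GGGGGGYYY
After op 2 paint(3,4,R):
GGGGGWGGG
GGGGGGGGG
GGGGGGGGG
GGGGRGGGG
GGGGGYYYY
GGGGGGYYY
GGGGGGYYY
After op 3 fill(6,6,R) [10 cells changed]:
GGGGGWGGG
GGGGGGGGG
GGGGGGGGG
GGGGRGGGG
GGGGGRRRR
GGGGGGRRR
GGGGGGRRR
After op 4 fill(5,1,K) [51 cells changed]:
KKKKKWKKK
KKKKKKKKK
KKKKKKKKK
KKKKRKKKK
KKKKKRRRR
KKKKKKRRR
KKKKKKRRR
After op 5 paint(4,2,R):
KKKKKWKKK
KKKKKKKKK
KKKKKKKKK
KKKKRKKKK
KKRKKRRRR
KKKKKKRRR
KKKKKKRRR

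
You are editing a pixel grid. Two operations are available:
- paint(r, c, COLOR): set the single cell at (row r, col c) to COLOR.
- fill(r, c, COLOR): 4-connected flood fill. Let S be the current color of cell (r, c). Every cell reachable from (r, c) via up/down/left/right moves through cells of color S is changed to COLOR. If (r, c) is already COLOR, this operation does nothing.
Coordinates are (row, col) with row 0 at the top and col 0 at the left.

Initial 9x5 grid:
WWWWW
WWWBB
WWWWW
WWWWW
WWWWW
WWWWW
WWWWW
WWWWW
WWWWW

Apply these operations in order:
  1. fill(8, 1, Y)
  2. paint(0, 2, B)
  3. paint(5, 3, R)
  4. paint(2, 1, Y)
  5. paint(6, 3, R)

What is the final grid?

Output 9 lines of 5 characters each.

After op 1 fill(8,1,Y) [43 cells changed]:
YYYYY
YYYBB
YYYYY
YYYYY
YYYYY
YYYYY
YYYYY
YYYYY
YYYYY
After op 2 paint(0,2,B):
YYBYY
YYYBB
YYYYY
YYYYY
YYYYY
YYYYY
YYYYY
YYYYY
YYYYY
After op 3 paint(5,3,R):
YYBYY
YYYBB
YYYYY
YYYYY
YYYYY
YYYRY
YYYYY
YYYYY
YYYYY
After op 4 paint(2,1,Y):
YYBYY
YYYBB
YYYYY
YYYYY
YYYYY
YYYRY
YYYYY
YYYYY
YYYYY
After op 5 paint(6,3,R):
YYBYY
YYYBB
YYYYY
YYYYY
YYYYY
YYYRY
YYYRY
YYYYY
YYYYY

Answer: YYBYY
YYYBB
YYYYY
YYYYY
YYYYY
YYYRY
YYYRY
YYYYY
YYYYY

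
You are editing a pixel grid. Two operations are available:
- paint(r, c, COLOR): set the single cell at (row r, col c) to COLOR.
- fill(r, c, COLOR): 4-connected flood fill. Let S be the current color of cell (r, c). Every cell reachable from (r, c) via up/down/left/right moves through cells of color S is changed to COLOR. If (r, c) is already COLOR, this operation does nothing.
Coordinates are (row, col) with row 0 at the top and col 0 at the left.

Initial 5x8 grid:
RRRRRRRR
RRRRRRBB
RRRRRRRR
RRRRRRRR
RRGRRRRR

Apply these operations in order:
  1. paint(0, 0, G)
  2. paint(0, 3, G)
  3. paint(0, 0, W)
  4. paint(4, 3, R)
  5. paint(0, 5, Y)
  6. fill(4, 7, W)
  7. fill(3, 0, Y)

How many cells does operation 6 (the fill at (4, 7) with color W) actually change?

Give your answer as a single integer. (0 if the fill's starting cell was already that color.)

Answer: 32

Derivation:
After op 1 paint(0,0,G):
GRRRRRRR
RRRRRRBB
RRRRRRRR
RRRRRRRR
RRGRRRRR
After op 2 paint(0,3,G):
GRRGRRRR
RRRRRRBB
RRRRRRRR
RRRRRRRR
RRGRRRRR
After op 3 paint(0,0,W):
WRRGRRRR
RRRRRRBB
RRRRRRRR
RRRRRRRR
RRGRRRRR
After op 4 paint(4,3,R):
WRRGRRRR
RRRRRRBB
RRRRRRRR
RRRRRRRR
RRGRRRRR
After op 5 paint(0,5,Y):
WRRGRYRR
RRRRRRBB
RRRRRRRR
RRRRRRRR
RRGRRRRR
After op 6 fill(4,7,W) [32 cells changed]:
WWWGWYRR
WWWWWWBB
WWWWWWWW
WWWWWWWW
WWGWWWWW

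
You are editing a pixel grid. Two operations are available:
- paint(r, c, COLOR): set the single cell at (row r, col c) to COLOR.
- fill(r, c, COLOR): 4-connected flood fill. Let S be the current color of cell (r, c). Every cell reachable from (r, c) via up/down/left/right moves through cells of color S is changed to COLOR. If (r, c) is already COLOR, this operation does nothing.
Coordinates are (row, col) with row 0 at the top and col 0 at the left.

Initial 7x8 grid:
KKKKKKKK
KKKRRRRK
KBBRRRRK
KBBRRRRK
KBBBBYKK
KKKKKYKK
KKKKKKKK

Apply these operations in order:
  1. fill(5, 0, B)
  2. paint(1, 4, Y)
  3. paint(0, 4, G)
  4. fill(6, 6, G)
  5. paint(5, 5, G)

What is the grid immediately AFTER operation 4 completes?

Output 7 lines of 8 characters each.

After op 1 fill(5,0,B) [34 cells changed]:
BBBBBBBB
BBBRRRRB
BBBRRRRB
BBBRRRRB
BBBBBYBB
BBBBBYBB
BBBBBBBB
After op 2 paint(1,4,Y):
BBBBBBBB
BBBRYRRB
BBBRRRRB
BBBRRRRB
BBBBBYBB
BBBBBYBB
BBBBBBBB
After op 3 paint(0,4,G):
BBBBGBBB
BBBRYRRB
BBBRRRRB
BBBRRRRB
BBBBBYBB
BBBBBYBB
BBBBBBBB
After op 4 fill(6,6,G) [41 cells changed]:
GGGGGGGG
GGGRYRRG
GGGRRRRG
GGGRRRRG
GGGGGYGG
GGGGGYGG
GGGGGGGG

Answer: GGGGGGGG
GGGRYRRG
GGGRRRRG
GGGRRRRG
GGGGGYGG
GGGGGYGG
GGGGGGGG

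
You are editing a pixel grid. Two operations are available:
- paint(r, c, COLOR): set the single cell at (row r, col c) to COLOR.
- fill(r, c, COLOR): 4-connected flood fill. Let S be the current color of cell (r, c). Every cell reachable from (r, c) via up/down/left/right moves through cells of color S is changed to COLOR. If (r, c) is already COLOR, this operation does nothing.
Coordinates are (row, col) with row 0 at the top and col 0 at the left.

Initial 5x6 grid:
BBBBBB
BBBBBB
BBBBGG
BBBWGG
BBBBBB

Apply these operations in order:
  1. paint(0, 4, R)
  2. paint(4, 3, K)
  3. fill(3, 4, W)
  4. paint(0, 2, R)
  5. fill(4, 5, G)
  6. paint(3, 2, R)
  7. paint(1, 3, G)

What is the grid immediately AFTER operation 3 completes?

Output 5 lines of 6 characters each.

After op 1 paint(0,4,R):
BBBBRB
BBBBBB
BBBBGG
BBBWGG
BBBBBB
After op 2 paint(4,3,K):
BBBBRB
BBBBBB
BBBBGG
BBBWGG
BBBKBB
After op 3 fill(3,4,W) [4 cells changed]:
BBBBRB
BBBBBB
BBBBWW
BBBWWW
BBBKBB

Answer: BBBBRB
BBBBBB
BBBBWW
BBBWWW
BBBKBB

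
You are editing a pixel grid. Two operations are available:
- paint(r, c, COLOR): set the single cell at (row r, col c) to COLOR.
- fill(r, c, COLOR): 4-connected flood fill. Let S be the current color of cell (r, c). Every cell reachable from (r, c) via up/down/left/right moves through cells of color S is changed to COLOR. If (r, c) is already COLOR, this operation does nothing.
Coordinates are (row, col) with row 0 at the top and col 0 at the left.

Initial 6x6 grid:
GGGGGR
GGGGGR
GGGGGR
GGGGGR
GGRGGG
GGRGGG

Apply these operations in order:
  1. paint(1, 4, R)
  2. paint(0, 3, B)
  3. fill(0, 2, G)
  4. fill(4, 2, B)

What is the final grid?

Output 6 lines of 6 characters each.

After op 1 paint(1,4,R):
GGGGGR
GGGGRR
GGGGGR
GGGGGR
GGRGGG
GGRGGG
After op 2 paint(0,3,B):
GGGBGR
GGGGRR
GGGGGR
GGGGGR
GGRGGG
GGRGGG
After op 3 fill(0,2,G) [0 cells changed]:
GGGBGR
GGGGRR
GGGGGR
GGGGGR
GGRGGG
GGRGGG
After op 4 fill(4,2,B) [2 cells changed]:
GGGBGR
GGGGRR
GGGGGR
GGGGGR
GGBGGG
GGBGGG

Answer: GGGBGR
GGGGRR
GGGGGR
GGGGGR
GGBGGG
GGBGGG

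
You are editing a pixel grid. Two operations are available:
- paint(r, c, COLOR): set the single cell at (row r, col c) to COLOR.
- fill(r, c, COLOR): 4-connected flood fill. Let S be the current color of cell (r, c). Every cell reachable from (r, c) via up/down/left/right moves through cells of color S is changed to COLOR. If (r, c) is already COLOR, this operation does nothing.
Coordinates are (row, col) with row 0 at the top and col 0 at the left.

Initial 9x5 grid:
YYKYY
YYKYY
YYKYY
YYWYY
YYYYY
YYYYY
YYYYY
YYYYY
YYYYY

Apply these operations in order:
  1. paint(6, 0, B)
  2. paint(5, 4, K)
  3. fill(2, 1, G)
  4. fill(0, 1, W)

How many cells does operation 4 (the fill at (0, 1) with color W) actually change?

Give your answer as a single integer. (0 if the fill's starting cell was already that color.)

Answer: 39

Derivation:
After op 1 paint(6,0,B):
YYKYY
YYKYY
YYKYY
YYWYY
YYYYY
YYYYY
BYYYY
YYYYY
YYYYY
After op 2 paint(5,4,K):
YYKYY
YYKYY
YYKYY
YYWYY
YYYYY
YYYYK
BYYYY
YYYYY
YYYYY
After op 3 fill(2,1,G) [39 cells changed]:
GGKGG
GGKGG
GGKGG
GGWGG
GGGGG
GGGGK
BGGGG
GGGGG
GGGGG
After op 4 fill(0,1,W) [39 cells changed]:
WWKWW
WWKWW
WWKWW
WWWWW
WWWWW
WWWWK
BWWWW
WWWWW
WWWWW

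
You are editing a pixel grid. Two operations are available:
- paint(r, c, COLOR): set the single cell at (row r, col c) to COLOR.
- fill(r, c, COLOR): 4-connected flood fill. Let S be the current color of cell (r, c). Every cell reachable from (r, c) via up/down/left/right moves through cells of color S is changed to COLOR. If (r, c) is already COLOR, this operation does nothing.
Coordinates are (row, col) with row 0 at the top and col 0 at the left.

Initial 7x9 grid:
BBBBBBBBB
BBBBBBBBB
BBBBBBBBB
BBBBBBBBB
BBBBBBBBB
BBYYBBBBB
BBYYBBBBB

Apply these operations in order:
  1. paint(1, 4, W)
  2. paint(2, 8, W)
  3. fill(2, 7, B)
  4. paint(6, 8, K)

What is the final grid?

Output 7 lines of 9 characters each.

After op 1 paint(1,4,W):
BBBBBBBBB
BBBBWBBBB
BBBBBBBBB
BBBBBBBBB
BBBBBBBBB
BBYYBBBBB
BBYYBBBBB
After op 2 paint(2,8,W):
BBBBBBBBB
BBBBWBBBB
BBBBBBBBW
BBBBBBBBB
BBBBBBBBB
BBYYBBBBB
BBYYBBBBB
After op 3 fill(2,7,B) [0 cells changed]:
BBBBBBBBB
BBBBWBBBB
BBBBBBBBW
BBBBBBBBB
BBBBBBBBB
BBYYBBBBB
BBYYBBBBB
After op 4 paint(6,8,K):
BBBBBBBBB
BBBBWBBBB
BBBBBBBBW
BBBBBBBBB
BBBBBBBBB
BBYYBBBBB
BBYYBBBBK

Answer: BBBBBBBBB
BBBBWBBBB
BBBBBBBBW
BBBBBBBBB
BBBBBBBBB
BBYYBBBBB
BBYYBBBBK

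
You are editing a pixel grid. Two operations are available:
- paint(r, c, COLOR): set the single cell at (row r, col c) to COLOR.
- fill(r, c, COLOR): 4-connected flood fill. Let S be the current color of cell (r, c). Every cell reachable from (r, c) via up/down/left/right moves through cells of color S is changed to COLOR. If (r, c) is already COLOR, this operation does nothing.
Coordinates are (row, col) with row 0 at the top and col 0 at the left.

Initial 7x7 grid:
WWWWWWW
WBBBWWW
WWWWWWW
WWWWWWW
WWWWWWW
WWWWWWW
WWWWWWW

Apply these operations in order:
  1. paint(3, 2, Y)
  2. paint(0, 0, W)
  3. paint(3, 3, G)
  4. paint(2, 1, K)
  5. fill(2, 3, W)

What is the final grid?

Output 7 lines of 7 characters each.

Answer: WWWWWWW
WBBBWWW
WKWWWWW
WWYGWWW
WWWWWWW
WWWWWWW
WWWWWWW

Derivation:
After op 1 paint(3,2,Y):
WWWWWWW
WBBBWWW
WWWWWWW
WWYWWWW
WWWWWWW
WWWWWWW
WWWWWWW
After op 2 paint(0,0,W):
WWWWWWW
WBBBWWW
WWWWWWW
WWYWWWW
WWWWWWW
WWWWWWW
WWWWWWW
After op 3 paint(3,3,G):
WWWWWWW
WBBBWWW
WWWWWWW
WWYGWWW
WWWWWWW
WWWWWWW
WWWWWWW
After op 4 paint(2,1,K):
WWWWWWW
WBBBWWW
WKWWWWW
WWYGWWW
WWWWWWW
WWWWWWW
WWWWWWW
After op 5 fill(2,3,W) [0 cells changed]:
WWWWWWW
WBBBWWW
WKWWWWW
WWYGWWW
WWWWWWW
WWWWWWW
WWWWWWW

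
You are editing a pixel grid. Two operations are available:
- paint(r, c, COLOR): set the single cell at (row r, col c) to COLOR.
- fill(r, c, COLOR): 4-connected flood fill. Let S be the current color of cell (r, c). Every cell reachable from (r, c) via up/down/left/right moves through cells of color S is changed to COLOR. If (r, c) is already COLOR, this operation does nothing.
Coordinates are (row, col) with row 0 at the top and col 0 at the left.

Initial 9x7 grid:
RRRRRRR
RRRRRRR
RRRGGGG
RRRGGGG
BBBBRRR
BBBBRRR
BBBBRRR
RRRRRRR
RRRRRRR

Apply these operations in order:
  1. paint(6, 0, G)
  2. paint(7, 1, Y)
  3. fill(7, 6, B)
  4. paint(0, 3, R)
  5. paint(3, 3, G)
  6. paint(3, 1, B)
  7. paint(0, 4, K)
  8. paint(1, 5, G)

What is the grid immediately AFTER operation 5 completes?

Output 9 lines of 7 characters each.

Answer: RRRRRRR
RRRRRRR
RRRGGGG
RRRGGGG
BBBBBBB
BBBBBBB
GBBBBBB
BYBBBBB
BBBBBBB

Derivation:
After op 1 paint(6,0,G):
RRRRRRR
RRRRRRR
RRRGGGG
RRRGGGG
BBBBRRR
BBBBRRR
GBBBRRR
RRRRRRR
RRRRRRR
After op 2 paint(7,1,Y):
RRRRRRR
RRRRRRR
RRRGGGG
RRRGGGG
BBBBRRR
BBBBRRR
GBBBRRR
RYRRRRR
RRRRRRR
After op 3 fill(7,6,B) [22 cells changed]:
RRRRRRR
RRRRRRR
RRRGGGG
RRRGGGG
BBBBBBB
BBBBBBB
GBBBBBB
BYBBBBB
BBBBBBB
After op 4 paint(0,3,R):
RRRRRRR
RRRRRRR
RRRGGGG
RRRGGGG
BBBBBBB
BBBBBBB
GBBBBBB
BYBBBBB
BBBBBBB
After op 5 paint(3,3,G):
RRRRRRR
RRRRRRR
RRRGGGG
RRRGGGG
BBBBBBB
BBBBBBB
GBBBBBB
BYBBBBB
BBBBBBB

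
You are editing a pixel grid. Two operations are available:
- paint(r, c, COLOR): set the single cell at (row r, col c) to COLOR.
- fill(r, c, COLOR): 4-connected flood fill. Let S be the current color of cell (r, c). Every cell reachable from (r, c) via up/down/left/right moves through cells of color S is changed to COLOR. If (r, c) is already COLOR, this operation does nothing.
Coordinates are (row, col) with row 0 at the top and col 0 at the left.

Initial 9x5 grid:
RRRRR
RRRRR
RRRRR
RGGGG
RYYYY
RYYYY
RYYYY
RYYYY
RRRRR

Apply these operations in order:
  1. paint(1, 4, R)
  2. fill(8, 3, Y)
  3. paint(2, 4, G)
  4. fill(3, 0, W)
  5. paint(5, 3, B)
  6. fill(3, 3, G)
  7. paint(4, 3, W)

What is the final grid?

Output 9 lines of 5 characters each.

Answer: WWWWW
WWWWW
WWWWG
WGGGG
WWWWW
WWWBW
WWWWW
WWWWW
WWWWW

Derivation:
After op 1 paint(1,4,R):
RRRRR
RRRRR
RRRRR
RGGGG
RYYYY
RYYYY
RYYYY
RYYYY
RRRRR
After op 2 fill(8,3,Y) [25 cells changed]:
YYYYY
YYYYY
YYYYY
YGGGG
YYYYY
YYYYY
YYYYY
YYYYY
YYYYY
After op 3 paint(2,4,G):
YYYYY
YYYYY
YYYYG
YGGGG
YYYYY
YYYYY
YYYYY
YYYYY
YYYYY
After op 4 fill(3,0,W) [40 cells changed]:
WWWWW
WWWWW
WWWWG
WGGGG
WWWWW
WWWWW
WWWWW
WWWWW
WWWWW
After op 5 paint(5,3,B):
WWWWW
WWWWW
WWWWG
WGGGG
WWWWW
WWWBW
WWWWW
WWWWW
WWWWW
After op 6 fill(3,3,G) [0 cells changed]:
WWWWW
WWWWW
WWWWG
WGGGG
WWWWW
WWWBW
WWWWW
WWWWW
WWWWW
After op 7 paint(4,3,W):
WWWWW
WWWWW
WWWWG
WGGGG
WWWWW
WWWBW
WWWWW
WWWWW
WWWWW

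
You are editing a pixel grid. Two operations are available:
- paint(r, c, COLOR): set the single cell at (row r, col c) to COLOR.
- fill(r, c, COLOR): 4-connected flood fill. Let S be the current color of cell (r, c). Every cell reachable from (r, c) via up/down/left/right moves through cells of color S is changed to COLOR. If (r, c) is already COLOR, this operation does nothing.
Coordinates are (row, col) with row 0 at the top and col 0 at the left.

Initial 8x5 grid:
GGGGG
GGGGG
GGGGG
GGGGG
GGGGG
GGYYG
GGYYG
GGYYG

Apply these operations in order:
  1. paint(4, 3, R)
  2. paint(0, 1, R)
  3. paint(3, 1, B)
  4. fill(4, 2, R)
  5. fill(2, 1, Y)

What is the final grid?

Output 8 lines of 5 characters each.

Answer: YYYYY
YYYYY
YYYYY
YBYYY
YYYYY
YYYYY
YYYYY
YYYYY

Derivation:
After op 1 paint(4,3,R):
GGGGG
GGGGG
GGGGG
GGGGG
GGGRG
GGYYG
GGYYG
GGYYG
After op 2 paint(0,1,R):
GRGGG
GGGGG
GGGGG
GGGGG
GGGRG
GGYYG
GGYYG
GGYYG
After op 3 paint(3,1,B):
GRGGG
GGGGG
GGGGG
GBGGG
GGGRG
GGYYG
GGYYG
GGYYG
After op 4 fill(4,2,R) [31 cells changed]:
RRRRR
RRRRR
RRRRR
RBRRR
RRRRR
RRYYR
RRYYR
RRYYR
After op 5 fill(2,1,Y) [33 cells changed]:
YYYYY
YYYYY
YYYYY
YBYYY
YYYYY
YYYYY
YYYYY
YYYYY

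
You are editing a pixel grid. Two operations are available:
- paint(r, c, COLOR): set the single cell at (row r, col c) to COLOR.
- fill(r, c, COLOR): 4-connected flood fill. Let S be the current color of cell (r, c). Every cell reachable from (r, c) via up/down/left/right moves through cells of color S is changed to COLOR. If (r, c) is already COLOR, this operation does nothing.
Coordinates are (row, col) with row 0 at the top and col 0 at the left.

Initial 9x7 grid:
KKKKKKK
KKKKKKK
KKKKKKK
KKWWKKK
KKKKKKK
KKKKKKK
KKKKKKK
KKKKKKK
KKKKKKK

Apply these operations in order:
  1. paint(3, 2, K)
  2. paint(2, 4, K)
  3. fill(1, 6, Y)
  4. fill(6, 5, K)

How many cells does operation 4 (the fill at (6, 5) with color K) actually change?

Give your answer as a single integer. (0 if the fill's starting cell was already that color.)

After op 1 paint(3,2,K):
KKKKKKK
KKKKKKK
KKKKKKK
KKKWKKK
KKKKKKK
KKKKKKK
KKKKKKK
KKKKKKK
KKKKKKK
After op 2 paint(2,4,K):
KKKKKKK
KKKKKKK
KKKKKKK
KKKWKKK
KKKKKKK
KKKKKKK
KKKKKKK
KKKKKKK
KKKKKKK
After op 3 fill(1,6,Y) [62 cells changed]:
YYYYYYY
YYYYYYY
YYYYYYY
YYYWYYY
YYYYYYY
YYYYYYY
YYYYYYY
YYYYYYY
YYYYYYY
After op 4 fill(6,5,K) [62 cells changed]:
KKKKKKK
KKKKKKK
KKKKKKK
KKKWKKK
KKKKKKK
KKKKKKK
KKKKKKK
KKKKKKK
KKKKKKK

Answer: 62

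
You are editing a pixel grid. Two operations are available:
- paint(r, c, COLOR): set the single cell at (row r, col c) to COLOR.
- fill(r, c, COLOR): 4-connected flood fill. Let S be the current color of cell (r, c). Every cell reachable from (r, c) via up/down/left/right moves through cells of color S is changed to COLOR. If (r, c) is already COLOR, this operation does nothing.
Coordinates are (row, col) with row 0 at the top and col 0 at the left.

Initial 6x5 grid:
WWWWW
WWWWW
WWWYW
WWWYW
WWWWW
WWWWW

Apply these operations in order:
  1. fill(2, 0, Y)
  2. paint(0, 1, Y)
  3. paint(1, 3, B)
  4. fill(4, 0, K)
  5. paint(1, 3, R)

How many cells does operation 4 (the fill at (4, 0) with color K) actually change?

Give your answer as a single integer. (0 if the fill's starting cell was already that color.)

Answer: 29

Derivation:
After op 1 fill(2,0,Y) [28 cells changed]:
YYYYY
YYYYY
YYYYY
YYYYY
YYYYY
YYYYY
After op 2 paint(0,1,Y):
YYYYY
YYYYY
YYYYY
YYYYY
YYYYY
YYYYY
After op 3 paint(1,3,B):
YYYYY
YYYBY
YYYYY
YYYYY
YYYYY
YYYYY
After op 4 fill(4,0,K) [29 cells changed]:
KKKKK
KKKBK
KKKKK
KKKKK
KKKKK
KKKKK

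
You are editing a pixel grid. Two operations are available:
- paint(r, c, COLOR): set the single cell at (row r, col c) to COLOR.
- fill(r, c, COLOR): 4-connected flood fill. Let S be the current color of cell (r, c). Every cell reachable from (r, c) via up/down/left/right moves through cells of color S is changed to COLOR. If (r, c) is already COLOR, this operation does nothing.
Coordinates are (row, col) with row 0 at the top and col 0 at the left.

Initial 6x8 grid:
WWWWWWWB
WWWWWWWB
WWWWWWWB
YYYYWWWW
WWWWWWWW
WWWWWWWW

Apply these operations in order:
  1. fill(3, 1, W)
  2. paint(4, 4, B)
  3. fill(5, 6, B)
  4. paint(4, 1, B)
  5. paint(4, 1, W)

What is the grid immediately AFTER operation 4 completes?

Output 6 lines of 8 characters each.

After op 1 fill(3,1,W) [4 cells changed]:
WWWWWWWB
WWWWWWWB
WWWWWWWB
WWWWWWWW
WWWWWWWW
WWWWWWWW
After op 2 paint(4,4,B):
WWWWWWWB
WWWWWWWB
WWWWWWWB
WWWWWWWW
WWWWBWWW
WWWWWWWW
After op 3 fill(5,6,B) [44 cells changed]:
BBBBBBBB
BBBBBBBB
BBBBBBBB
BBBBBBBB
BBBBBBBB
BBBBBBBB
After op 4 paint(4,1,B):
BBBBBBBB
BBBBBBBB
BBBBBBBB
BBBBBBBB
BBBBBBBB
BBBBBBBB

Answer: BBBBBBBB
BBBBBBBB
BBBBBBBB
BBBBBBBB
BBBBBBBB
BBBBBBBB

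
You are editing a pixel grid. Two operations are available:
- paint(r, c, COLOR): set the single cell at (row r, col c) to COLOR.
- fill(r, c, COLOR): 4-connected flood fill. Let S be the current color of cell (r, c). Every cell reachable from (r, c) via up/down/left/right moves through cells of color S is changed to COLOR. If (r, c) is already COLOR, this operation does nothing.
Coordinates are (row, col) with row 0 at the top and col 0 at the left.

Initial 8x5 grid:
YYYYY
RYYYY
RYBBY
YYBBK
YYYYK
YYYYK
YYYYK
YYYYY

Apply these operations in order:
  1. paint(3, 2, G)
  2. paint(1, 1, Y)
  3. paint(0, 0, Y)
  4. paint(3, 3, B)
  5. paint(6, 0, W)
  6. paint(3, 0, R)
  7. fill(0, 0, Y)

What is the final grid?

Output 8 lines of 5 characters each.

After op 1 paint(3,2,G):
YYYYY
RYYYY
RYBBY
YYGBK
YYYYK
YYYYK
YYYYK
YYYYY
After op 2 paint(1,1,Y):
YYYYY
RYYYY
RYBBY
YYGBK
YYYYK
YYYYK
YYYYK
YYYYY
After op 3 paint(0,0,Y):
YYYYY
RYYYY
RYBBY
YYGBK
YYYYK
YYYYK
YYYYK
YYYYY
After op 4 paint(3,3,B):
YYYYY
RYYYY
RYBBY
YYGBK
YYYYK
YYYYK
YYYYK
YYYYY
After op 5 paint(6,0,W):
YYYYY
RYYYY
RYBBY
YYGBK
YYYYK
YYYYK
WYYYK
YYYYY
After op 6 paint(3,0,R):
YYYYY
RYYYY
RYBBY
RYGBK
YYYYK
YYYYK
WYYYK
YYYYY
After op 7 fill(0,0,Y) [0 cells changed]:
YYYYY
RYYYY
RYBBY
RYGBK
YYYYK
YYYYK
WYYYK
YYYYY

Answer: YYYYY
RYYYY
RYBBY
RYGBK
YYYYK
YYYYK
WYYYK
YYYYY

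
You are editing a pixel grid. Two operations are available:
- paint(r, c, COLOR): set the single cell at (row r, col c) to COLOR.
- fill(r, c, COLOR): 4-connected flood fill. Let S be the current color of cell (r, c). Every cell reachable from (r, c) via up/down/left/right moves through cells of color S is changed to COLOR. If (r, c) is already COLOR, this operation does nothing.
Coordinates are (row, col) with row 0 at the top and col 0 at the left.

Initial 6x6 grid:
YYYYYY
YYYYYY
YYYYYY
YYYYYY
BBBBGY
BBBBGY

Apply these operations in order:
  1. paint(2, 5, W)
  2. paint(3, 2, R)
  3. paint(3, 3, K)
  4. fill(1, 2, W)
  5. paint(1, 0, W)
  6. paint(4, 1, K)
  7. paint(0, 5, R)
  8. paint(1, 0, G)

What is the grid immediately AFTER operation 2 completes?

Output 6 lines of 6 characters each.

Answer: YYYYYY
YYYYYY
YYYYYW
YYRYYY
BBBBGY
BBBBGY

Derivation:
After op 1 paint(2,5,W):
YYYYYY
YYYYYY
YYYYYW
YYYYYY
BBBBGY
BBBBGY
After op 2 paint(3,2,R):
YYYYYY
YYYYYY
YYYYYW
YYRYYY
BBBBGY
BBBBGY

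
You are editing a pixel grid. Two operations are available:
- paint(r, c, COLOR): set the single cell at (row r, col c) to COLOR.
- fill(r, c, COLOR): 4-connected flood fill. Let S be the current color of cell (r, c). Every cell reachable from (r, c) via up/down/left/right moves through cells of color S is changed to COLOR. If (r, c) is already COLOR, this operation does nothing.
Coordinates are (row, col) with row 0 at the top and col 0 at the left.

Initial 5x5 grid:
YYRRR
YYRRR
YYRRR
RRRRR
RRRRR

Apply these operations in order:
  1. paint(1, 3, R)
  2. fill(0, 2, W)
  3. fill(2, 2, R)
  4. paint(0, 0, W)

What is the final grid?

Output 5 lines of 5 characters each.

Answer: WYRRR
YYRRR
YYRRR
RRRRR
RRRRR

Derivation:
After op 1 paint(1,3,R):
YYRRR
YYRRR
YYRRR
RRRRR
RRRRR
After op 2 fill(0,2,W) [19 cells changed]:
YYWWW
YYWWW
YYWWW
WWWWW
WWWWW
After op 3 fill(2,2,R) [19 cells changed]:
YYRRR
YYRRR
YYRRR
RRRRR
RRRRR
After op 4 paint(0,0,W):
WYRRR
YYRRR
YYRRR
RRRRR
RRRRR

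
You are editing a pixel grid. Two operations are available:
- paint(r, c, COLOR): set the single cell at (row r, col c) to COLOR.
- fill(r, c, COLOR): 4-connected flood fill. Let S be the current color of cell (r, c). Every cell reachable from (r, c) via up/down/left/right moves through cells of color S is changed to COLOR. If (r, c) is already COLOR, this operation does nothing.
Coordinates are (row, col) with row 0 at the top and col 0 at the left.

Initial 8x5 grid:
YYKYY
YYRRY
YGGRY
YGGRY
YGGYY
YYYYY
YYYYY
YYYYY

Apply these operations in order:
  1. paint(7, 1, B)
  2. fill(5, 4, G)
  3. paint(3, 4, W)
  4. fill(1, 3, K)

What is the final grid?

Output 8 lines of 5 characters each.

After op 1 paint(7,1,B):
YYKYY
YYRRY
YGGRY
YGGRY
YGGYY
YYYYY
YYYYY
YBYYY
After op 2 fill(5,4,G) [28 cells changed]:
GGKGG
GGRRG
GGGRG
GGGRG
GGGGG
GGGGG
GGGGG
GBGGG
After op 3 paint(3,4,W):
GGKGG
GGRRG
GGGRG
GGGRW
GGGGG
GGGGG
GGGGG
GBGGG
After op 4 fill(1,3,K) [4 cells changed]:
GGKGG
GGKKG
GGGKG
GGGKW
GGGGG
GGGGG
GGGGG
GBGGG

Answer: GGKGG
GGKKG
GGGKG
GGGKW
GGGGG
GGGGG
GGGGG
GBGGG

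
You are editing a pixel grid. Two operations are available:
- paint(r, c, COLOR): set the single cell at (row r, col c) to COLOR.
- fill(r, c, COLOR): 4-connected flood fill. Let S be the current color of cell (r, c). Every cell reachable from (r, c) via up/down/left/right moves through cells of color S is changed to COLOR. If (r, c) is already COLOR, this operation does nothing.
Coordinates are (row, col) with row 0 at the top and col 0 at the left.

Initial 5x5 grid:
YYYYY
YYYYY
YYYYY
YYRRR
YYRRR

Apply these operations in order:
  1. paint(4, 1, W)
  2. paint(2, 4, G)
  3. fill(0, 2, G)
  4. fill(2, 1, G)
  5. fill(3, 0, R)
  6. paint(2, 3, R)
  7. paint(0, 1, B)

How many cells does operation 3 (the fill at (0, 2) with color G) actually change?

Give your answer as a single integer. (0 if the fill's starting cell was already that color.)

Answer: 17

Derivation:
After op 1 paint(4,1,W):
YYYYY
YYYYY
YYYYY
YYRRR
YWRRR
After op 2 paint(2,4,G):
YYYYY
YYYYY
YYYYG
YYRRR
YWRRR
After op 3 fill(0,2,G) [17 cells changed]:
GGGGG
GGGGG
GGGGG
GGRRR
GWRRR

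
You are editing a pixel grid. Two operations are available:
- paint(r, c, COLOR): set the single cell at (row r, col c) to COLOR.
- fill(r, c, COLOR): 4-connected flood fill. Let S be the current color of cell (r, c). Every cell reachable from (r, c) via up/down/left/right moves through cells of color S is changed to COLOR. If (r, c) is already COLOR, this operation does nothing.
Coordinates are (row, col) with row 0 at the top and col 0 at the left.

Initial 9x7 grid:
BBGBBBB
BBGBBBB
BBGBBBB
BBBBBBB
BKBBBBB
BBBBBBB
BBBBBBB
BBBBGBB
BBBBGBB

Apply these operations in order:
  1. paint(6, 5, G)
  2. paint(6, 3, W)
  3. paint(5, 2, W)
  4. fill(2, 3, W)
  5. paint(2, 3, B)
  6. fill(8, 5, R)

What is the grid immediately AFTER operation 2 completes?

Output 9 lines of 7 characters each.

Answer: BBGBBBB
BBGBBBB
BBGBBBB
BBBBBBB
BKBBBBB
BBBBBBB
BBBWBGB
BBBBGBB
BBBBGBB

Derivation:
After op 1 paint(6,5,G):
BBGBBBB
BBGBBBB
BBGBBBB
BBBBBBB
BKBBBBB
BBBBBBB
BBBBBGB
BBBBGBB
BBBBGBB
After op 2 paint(6,3,W):
BBGBBBB
BBGBBBB
BBGBBBB
BBBBBBB
BKBBBBB
BBBBBBB
BBBWBGB
BBBBGBB
BBBBGBB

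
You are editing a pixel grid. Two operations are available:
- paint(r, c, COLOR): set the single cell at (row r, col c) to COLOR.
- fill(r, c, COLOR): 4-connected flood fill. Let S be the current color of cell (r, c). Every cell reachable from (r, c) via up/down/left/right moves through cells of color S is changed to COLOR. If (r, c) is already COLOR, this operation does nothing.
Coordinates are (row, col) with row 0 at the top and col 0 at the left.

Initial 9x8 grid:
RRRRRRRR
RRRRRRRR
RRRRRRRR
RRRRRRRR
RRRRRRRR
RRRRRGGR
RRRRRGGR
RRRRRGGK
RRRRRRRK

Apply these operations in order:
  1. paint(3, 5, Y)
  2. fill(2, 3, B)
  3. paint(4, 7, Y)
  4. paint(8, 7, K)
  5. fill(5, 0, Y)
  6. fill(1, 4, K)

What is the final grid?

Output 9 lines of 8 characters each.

After op 1 paint(3,5,Y):
RRRRRRRR
RRRRRRRR
RRRRRRRR
RRRRRYRR
RRRRRRRR
RRRRRGGR
RRRRRGGR
RRRRRGGK
RRRRRRRK
After op 2 fill(2,3,B) [63 cells changed]:
BBBBBBBB
BBBBBBBB
BBBBBBBB
BBBBBYBB
BBBBBBBB
BBBBBGGB
BBBBBGGB
BBBBBGGK
BBBBBBBK
After op 3 paint(4,7,Y):
BBBBBBBB
BBBBBBBB
BBBBBBBB
BBBBBYBB
BBBBBBBY
BBBBBGGB
BBBBBGGB
BBBBBGGK
BBBBBBBK
After op 4 paint(8,7,K):
BBBBBBBB
BBBBBBBB
BBBBBBBB
BBBBBYBB
BBBBBBBY
BBBBBGGB
BBBBBGGB
BBBBBGGK
BBBBBBBK
After op 5 fill(5,0,Y) [60 cells changed]:
YYYYYYYY
YYYYYYYY
YYYYYYYY
YYYYYYYY
YYYYYYYY
YYYYYGGB
YYYYYGGB
YYYYYGGK
YYYYYYYK
After op 6 fill(1,4,K) [62 cells changed]:
KKKKKKKK
KKKKKKKK
KKKKKKKK
KKKKKKKK
KKKKKKKK
KKKKKGGB
KKKKKGGB
KKKKKGGK
KKKKKKKK

Answer: KKKKKKKK
KKKKKKKK
KKKKKKKK
KKKKKKKK
KKKKKKKK
KKKKKGGB
KKKKKGGB
KKKKKGGK
KKKKKKKK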